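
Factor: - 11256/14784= - 2^( - 3) * 11^( - 1) * 67^1=- 67/88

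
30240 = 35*864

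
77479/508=77479/508  =  152.52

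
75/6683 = 75/6683 = 0.01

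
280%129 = 22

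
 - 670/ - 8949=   670/8949 = 0.07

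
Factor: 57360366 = 2^1*3^3*7^1 * 43^1*3529^1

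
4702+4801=9503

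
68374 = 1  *68374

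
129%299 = 129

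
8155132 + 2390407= 10545539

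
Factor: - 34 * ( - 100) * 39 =132600  =  2^3*3^1 * 5^2*13^1*17^1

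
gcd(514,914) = 2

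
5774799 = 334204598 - 328429799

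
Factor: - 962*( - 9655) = 9288110 = 2^1*5^1*13^1*37^1*1931^1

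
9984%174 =66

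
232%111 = 10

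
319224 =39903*8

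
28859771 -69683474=-40823703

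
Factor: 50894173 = 11^2*420613^1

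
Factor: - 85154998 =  - 2^1*19^1*461^1*4861^1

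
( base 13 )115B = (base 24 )45I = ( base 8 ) 4612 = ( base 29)2Q6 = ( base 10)2442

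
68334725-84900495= - 16565770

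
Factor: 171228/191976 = 2^( - 1 ) * 421^( - 1)*751^1 = 751/842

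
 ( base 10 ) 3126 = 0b110000110110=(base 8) 6066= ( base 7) 12054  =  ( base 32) 31M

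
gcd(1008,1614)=6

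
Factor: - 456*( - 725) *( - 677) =  -  223816200= -  2^3*3^1*5^2*19^1*29^1*677^1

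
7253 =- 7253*( - 1) 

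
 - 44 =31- 75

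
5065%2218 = 629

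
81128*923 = 74881144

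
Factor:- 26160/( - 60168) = 2^1*5^1 * 23^( - 1) = 10/23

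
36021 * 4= 144084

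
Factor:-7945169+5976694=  - 1968475= - 5^2*71^1*1109^1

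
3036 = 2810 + 226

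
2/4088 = 1/2044 = 0.00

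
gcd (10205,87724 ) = 13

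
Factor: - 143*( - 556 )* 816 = 64878528 =2^6 * 3^1*11^1*13^1*17^1*139^1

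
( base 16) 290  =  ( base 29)mi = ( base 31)l5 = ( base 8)1220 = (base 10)656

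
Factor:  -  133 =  - 7^1*19^1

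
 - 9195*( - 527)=4845765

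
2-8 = -6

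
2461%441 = 256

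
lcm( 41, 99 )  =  4059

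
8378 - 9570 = -1192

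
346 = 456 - 110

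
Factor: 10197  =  3^2 * 11^1*103^1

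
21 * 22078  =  463638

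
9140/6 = 1523+1/3 = 1523.33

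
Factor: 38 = 2^1 * 19^1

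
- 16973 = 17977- 34950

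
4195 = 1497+2698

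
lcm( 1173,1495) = 76245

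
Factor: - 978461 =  - 11^1*88951^1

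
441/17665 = 441/17665 = 0.02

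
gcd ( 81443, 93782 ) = 1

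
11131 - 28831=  - 17700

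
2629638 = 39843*66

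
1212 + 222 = 1434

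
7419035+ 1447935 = 8866970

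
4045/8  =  505 + 5/8 = 505.62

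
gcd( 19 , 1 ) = 1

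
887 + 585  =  1472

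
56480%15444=10148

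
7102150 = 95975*74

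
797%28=13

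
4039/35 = 577/5=115.40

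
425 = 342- - 83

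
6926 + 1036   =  7962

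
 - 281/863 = - 1 + 582/863 = - 0.33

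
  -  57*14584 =-831288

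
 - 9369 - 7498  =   - 16867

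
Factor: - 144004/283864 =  - 2^ (- 1)*137^( - 1)*139^1 = - 139/274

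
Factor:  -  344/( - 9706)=172/4853 = 2^2*23^( - 1)*43^1*211^( - 1)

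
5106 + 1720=6826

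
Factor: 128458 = 2^1*11^1 * 5839^1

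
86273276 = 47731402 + 38541874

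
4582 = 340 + 4242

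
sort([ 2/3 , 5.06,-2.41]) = [ - 2.41, 2/3 , 5.06]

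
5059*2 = 10118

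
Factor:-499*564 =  - 281436 = - 2^2*3^1*47^1* 499^1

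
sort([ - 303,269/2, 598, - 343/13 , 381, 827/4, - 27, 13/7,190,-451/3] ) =[-303, - 451/3,  -  27, - 343/13, 13/7,  269/2, 190 , 827/4,381, 598]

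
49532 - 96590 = - 47058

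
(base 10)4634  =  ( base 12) 2822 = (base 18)e58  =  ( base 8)11032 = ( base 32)4gq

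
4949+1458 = 6407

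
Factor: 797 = 797^1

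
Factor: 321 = 3^1*107^1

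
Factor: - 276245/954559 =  - 5^1*283^(-1 )*3373^ (-1 )*55249^1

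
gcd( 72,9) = 9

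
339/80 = 339/80  =  4.24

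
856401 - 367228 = 489173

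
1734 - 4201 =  - 2467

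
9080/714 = 12 + 256/357= 12.72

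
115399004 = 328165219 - 212766215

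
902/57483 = 902/57483 = 0.02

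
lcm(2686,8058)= 8058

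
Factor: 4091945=5^1*11^1*13^1 * 59^1*97^1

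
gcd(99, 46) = 1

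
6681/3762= 1 + 973/1254 = 1.78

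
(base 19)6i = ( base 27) 4o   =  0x84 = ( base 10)132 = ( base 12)b0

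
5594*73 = 408362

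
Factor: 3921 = 3^1* 1307^1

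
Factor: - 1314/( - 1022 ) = 3^2 * 7^ ( - 1) = 9/7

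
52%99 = 52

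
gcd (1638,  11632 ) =2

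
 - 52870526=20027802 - 72898328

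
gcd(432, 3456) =432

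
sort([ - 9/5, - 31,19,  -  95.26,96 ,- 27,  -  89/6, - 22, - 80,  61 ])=[ - 95.26 , - 80, - 31,  -  27, - 22, - 89/6, - 9/5, 19,61,96]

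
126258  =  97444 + 28814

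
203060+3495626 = 3698686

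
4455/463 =4455/463 = 9.62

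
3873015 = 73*53055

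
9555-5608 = 3947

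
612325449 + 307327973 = 919653422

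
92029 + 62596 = 154625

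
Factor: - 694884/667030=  - 2^1*3^1*5^( - 1 )*7^(  -  1)*13^( - 1) *79^1 =- 474/455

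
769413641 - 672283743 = 97129898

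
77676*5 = 388380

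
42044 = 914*46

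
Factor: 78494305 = 5^1*1993^1*7877^1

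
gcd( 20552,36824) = 8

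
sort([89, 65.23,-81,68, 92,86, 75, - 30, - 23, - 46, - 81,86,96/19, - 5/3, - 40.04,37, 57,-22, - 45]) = [ - 81, -81, - 46,-45, - 40.04 ,-30,-23,-22 , -5/3,96/19, 37,57,65.23,68,75,86,86,89,92 ] 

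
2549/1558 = 1 + 991/1558 = 1.64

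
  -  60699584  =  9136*( - 6644)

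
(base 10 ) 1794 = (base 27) 2cc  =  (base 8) 3402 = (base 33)1LC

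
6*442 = 2652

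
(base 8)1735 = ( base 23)1k0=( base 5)12424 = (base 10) 989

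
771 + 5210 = 5981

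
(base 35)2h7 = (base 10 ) 3052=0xBEC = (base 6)22044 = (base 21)6J7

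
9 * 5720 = 51480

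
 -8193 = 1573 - 9766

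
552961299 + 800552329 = 1353513628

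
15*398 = 5970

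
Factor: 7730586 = 2^1 * 3^3*143159^1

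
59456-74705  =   - 15249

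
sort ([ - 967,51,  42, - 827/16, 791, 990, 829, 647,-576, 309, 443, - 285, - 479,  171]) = [-967,-576, - 479, - 285,  -  827/16 , 42,  51, 171, 309, 443,  647, 791, 829 , 990 ] 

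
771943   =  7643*101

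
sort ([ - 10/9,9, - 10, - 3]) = [ - 10,  -  3, - 10/9,9] 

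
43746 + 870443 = 914189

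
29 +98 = 127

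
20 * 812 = 16240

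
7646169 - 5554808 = 2091361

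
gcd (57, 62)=1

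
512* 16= 8192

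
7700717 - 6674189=1026528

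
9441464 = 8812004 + 629460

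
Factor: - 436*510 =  - 222360 = - 2^3*3^1*5^1*17^1*109^1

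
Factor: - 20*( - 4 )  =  80 = 2^4*5^1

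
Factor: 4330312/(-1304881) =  - 2^3 * 7^1*53^1 * 383^(-1)* 1459^1*3407^( - 1)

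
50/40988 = 25/20494 = 0.00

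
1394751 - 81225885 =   -  79831134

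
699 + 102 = 801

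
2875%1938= 937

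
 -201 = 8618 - 8819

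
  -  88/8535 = - 1 + 8447/8535 = - 0.01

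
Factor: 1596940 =2^2*5^1*79847^1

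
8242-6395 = 1847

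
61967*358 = 22184186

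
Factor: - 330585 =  - 3^1 * 5^1 * 22039^1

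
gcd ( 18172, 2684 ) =44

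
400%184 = 32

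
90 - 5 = 85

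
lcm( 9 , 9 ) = 9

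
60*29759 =1785540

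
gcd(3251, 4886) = 1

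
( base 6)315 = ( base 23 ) 54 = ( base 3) 11102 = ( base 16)77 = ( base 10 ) 119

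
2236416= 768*2912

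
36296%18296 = 18000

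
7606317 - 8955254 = -1348937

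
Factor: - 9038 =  - 2^1*4519^1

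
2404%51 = 7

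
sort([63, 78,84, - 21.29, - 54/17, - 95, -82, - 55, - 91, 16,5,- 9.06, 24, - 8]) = [ - 95, - 91, - 82, - 55, - 21.29,  -  9.06, - 8, - 54/17 , 5, 16,24,63,78, 84]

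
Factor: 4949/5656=2^( - 3)*7^1 = 7/8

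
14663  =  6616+8047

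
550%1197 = 550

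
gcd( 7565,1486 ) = 1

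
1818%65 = 63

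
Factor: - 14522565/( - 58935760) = 2^( -4) * 3^1 * 13^( - 1)*61^( - 1)*769^1*929^( - 1)* 1259^1= 2904513/11787152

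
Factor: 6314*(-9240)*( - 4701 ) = 2^4*3^2 * 5^1*7^2 * 11^2*41^1*1567^1=274262733360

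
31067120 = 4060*7652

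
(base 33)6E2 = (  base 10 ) 6998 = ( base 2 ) 1101101010110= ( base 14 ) 279c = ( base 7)26255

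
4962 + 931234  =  936196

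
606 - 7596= -6990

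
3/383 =3/383 = 0.01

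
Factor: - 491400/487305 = -2^3*3^1*5^1*7^( - 1)*17^( - 1 ) = - 120/119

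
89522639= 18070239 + 71452400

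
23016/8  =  2877 = 2877.00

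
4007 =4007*1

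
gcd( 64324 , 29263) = 13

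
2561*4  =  10244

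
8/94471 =8/94471 = 0.00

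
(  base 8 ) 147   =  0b1100111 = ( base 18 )5D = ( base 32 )37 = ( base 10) 103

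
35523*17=603891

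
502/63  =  7 +61/63 = 7.97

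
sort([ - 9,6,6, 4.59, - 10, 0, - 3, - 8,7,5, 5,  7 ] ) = [ - 10,-9, - 8, - 3, 0, 4.59,5,5,6,6,7 , 7 ]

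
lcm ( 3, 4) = 12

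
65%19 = 8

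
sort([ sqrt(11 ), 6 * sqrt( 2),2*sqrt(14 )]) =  [sqrt( 11), 2*sqrt(14 ),6*sqrt(2 )] 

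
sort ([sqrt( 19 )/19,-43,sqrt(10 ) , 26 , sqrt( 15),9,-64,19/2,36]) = [  -  64,-43 , sqrt( 19 ) /19,  sqrt( 10), sqrt( 15),9,19/2,26,36]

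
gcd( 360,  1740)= 60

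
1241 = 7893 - 6652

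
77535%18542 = 3367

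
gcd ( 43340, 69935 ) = 985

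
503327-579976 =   -  76649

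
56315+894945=951260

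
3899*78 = 304122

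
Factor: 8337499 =8337499^1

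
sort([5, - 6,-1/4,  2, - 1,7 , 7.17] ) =[ - 6,-1,-1/4, 2, 5,7 , 7.17 ]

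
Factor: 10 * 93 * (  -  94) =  - 87420 = -2^2*3^1*5^1*31^1*47^1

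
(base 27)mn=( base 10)617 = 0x269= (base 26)nj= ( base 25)oh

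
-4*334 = -1336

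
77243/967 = 77243/967 = 79.88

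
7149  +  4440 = 11589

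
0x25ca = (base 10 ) 9674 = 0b10010111001010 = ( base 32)9ea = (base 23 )I6E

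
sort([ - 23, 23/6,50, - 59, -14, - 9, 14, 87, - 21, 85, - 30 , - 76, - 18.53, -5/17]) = [-76 , - 59,-30,-23, - 21, -18.53,  -  14, - 9, - 5/17 , 23/6, 14, 50, 85, 87 ]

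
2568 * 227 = 582936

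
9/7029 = 1/781 = 0.00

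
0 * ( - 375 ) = 0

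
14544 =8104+6440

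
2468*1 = 2468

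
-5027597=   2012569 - 7040166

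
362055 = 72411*5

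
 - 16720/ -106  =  8360/53 = 157.74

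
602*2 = 1204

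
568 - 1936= -1368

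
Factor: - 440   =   - 2^3 *5^1*11^1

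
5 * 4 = 20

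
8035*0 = 0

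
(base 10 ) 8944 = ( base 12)5214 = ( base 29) AIC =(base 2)10001011110000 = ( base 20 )1274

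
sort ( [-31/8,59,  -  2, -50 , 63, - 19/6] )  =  [- 50 ,  -  31/8,-19/6, - 2, 59,  63]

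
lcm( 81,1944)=1944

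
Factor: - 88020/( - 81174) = 2^1*3^2*5^1*83^( - 1) = 90/83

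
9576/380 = 126/5 = 25.20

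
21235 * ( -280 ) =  - 5945800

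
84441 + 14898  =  99339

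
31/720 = 31/720 = 0.04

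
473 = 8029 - 7556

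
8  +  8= 16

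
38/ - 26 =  - 2+7/13=- 1.46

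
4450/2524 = 2225/1262 = 1.76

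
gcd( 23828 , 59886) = 2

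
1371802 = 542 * 2531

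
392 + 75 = 467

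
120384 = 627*192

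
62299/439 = 141+400/439  =  141.91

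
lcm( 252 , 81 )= 2268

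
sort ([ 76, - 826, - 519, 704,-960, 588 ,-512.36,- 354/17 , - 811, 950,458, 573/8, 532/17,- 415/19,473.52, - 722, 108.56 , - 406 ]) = [ - 960 , - 826,-811,-722,-519, - 512.36,-406, - 415/19, - 354/17, 532/17, 573/8, 76,108.56,458,473.52, 588, 704, 950 ]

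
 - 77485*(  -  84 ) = 6508740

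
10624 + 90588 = 101212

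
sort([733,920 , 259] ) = [259,733,920]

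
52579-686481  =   - 633902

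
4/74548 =1/18637= 0.00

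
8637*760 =6564120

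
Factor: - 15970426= - 2^1*353^1*22621^1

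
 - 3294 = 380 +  - 3674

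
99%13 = 8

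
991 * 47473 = 47045743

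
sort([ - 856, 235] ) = [  -  856,235]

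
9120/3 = 3040 = 3040.00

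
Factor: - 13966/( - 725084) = 6983/362542 = 2^( - 1)*17^( - 1)*6983^1*10663^( - 1 ) 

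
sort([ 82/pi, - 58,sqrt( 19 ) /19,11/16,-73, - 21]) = [  -  73,-58 ,  -  21, sqrt(19)/19, 11/16, 82/pi ]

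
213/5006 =213/5006 = 0.04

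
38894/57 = 682 + 20/57= 682.35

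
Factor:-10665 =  - 3^3*5^1*79^1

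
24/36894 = 4/6149 =0.00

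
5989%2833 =323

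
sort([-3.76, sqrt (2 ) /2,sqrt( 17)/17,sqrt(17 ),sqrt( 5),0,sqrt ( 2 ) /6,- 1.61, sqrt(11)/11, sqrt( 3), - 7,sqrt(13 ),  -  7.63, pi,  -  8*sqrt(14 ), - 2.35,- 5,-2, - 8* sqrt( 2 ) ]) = [- 8*sqrt( 14),  -  8*sqrt( 2 ), - 7.63, - 7, - 5, - 3.76, - 2.35, - 2, - 1.61, 0,sqrt ( 2 ) /6, sqrt (17 ) /17,  sqrt(11)/11,sqrt(  2)/2, sqrt(3 ),sqrt(5),pi,sqrt ( 13 ),sqrt( 17) ]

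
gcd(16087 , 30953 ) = 1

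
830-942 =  - 112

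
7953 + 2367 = 10320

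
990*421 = 416790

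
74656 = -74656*(-1) 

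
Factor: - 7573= - 7573^1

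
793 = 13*61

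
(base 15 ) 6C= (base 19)57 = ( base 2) 1100110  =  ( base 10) 102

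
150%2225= 150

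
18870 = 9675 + 9195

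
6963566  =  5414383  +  1549183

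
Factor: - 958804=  -2^2*7^1*11^2*283^1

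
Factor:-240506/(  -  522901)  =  2^1  *7^1*41^1*79^( - 1)*419^1*6619^( - 1)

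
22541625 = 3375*6679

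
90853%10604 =6021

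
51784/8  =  6473 = 6473.00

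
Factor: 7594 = 2^1 * 3797^1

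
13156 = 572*23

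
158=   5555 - 5397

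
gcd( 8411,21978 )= 1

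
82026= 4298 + 77728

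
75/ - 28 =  - 75/28 = - 2.68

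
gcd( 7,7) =7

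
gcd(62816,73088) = 32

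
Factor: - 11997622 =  - 2^1*7^1 * 13^1 * 65921^1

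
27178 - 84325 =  - 57147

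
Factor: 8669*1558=13506302 = 2^1*19^1*41^1*8669^1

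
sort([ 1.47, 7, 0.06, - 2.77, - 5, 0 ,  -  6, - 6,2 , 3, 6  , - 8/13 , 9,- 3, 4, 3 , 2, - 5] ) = [ - 6 , - 6, - 5,-5, - 3, - 2.77, -8/13,0,0.06, 1.47,  2,  2, 3,3,4, 6  ,  7,9]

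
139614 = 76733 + 62881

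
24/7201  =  24/7201 = 0.00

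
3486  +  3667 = 7153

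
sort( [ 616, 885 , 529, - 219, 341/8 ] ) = [-219, 341/8, 529,  616, 885]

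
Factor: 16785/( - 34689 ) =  - 3^1*5^1*31^( - 1 )= - 15/31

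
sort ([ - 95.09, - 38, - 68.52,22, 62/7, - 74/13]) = [ - 95.09, - 68.52, - 38, - 74/13,62/7,22]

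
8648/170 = 50 + 74/85 = 50.87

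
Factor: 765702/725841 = 2^1*3^( - 3)*7^1*29^(-1)*59^1 = 826/783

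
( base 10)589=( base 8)1115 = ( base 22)14h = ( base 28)L1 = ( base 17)20b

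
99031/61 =99031/61 =1623.46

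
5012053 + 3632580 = 8644633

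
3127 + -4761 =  - 1634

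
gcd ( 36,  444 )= 12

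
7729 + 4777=12506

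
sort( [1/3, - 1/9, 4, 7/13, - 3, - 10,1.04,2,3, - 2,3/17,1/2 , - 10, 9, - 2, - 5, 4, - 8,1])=[-10, - 10, - 8, - 5, - 3,  -  2, - 2 ,-1/9,3/17, 1/3, 1/2,7/13, 1,1.04, 2 , 3,4,  4,9]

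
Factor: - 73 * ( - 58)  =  2^1 * 29^1*  73^1  =  4234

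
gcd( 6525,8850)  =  75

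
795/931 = 795/931  =  0.85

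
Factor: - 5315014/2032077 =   -  2^1*3^( - 1) * 37^(-1)*241^1*11027^1*18307^( - 1)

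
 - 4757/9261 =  - 4757/9261=-  0.51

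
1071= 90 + 981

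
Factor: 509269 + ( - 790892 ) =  -281623^1 = -281623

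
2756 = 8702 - 5946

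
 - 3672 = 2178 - 5850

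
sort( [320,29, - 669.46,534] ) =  [-669.46,29,320, 534]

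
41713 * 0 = 0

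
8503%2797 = 112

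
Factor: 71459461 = 2111^1*33851^1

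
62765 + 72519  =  135284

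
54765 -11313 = 43452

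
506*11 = 5566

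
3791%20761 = 3791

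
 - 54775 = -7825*7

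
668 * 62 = 41416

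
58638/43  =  1363 + 29/43 = 1363.67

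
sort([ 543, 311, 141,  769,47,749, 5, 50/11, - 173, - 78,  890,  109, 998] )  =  [ - 173, - 78,50/11,5,47, 109,141, 311,543, 749,  769, 890, 998 ]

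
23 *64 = 1472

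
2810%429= 236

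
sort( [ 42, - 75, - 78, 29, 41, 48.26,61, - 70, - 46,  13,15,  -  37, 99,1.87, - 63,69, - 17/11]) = [ - 78,- 75, - 70, - 63, - 46, - 37, - 17/11,1.87,13, 15,29,41, 42,  48.26 , 61,69,99] 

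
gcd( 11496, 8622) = 2874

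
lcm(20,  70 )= 140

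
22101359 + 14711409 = 36812768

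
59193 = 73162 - 13969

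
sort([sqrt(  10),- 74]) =[ - 74,sqrt( 10) ]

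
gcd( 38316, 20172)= 12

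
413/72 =5+53/72=5.74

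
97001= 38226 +58775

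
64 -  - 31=95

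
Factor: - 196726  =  -2^1*19^1*31^1*167^1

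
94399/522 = 94399/522 =180.84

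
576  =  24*24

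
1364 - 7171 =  - 5807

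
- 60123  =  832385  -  892508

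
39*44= 1716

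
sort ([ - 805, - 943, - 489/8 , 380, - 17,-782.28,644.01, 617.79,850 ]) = [-943, - 805, - 782.28, - 489/8,-17,380,  617.79 , 644.01, 850]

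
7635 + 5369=13004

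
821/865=821/865 = 0.95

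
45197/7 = 45197/7   =  6456.71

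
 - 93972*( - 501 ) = 47079972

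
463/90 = 5 + 13/90 = 5.14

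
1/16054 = 1/16054=0.00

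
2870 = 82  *35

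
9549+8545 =18094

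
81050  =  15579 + 65471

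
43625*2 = 87250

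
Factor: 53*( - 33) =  - 3^1*11^1*53^1 = - 1749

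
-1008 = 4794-5802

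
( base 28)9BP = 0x1cdd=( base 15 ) 22C9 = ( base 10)7389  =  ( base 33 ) 6pu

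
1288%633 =22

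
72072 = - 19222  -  -91294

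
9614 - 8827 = 787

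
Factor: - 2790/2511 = -10/9 = - 2^1 * 3^(-2)*5^1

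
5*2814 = 14070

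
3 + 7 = 10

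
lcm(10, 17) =170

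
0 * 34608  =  0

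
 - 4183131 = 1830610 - 6013741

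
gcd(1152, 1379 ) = 1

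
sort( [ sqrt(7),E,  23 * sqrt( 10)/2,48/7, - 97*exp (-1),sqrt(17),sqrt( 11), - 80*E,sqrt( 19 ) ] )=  [ - 80*E, - 97 * exp(- 1 ), sqrt( 7),  E , sqrt(11),sqrt( 17 ),  sqrt (19 ),48/7,  23*sqrt( 10) /2]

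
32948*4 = 131792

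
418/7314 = 209/3657 = 0.06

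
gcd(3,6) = 3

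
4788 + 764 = 5552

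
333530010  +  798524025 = 1132054035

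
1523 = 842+681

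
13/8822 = 13/8822 = 0.00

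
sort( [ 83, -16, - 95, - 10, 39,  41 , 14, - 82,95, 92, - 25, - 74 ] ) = [ - 95, - 82 ,  -  74, - 25, - 16, - 10  ,  14,39, 41,83,92, 95 ]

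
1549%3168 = 1549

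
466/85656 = 233/42828 = 0.01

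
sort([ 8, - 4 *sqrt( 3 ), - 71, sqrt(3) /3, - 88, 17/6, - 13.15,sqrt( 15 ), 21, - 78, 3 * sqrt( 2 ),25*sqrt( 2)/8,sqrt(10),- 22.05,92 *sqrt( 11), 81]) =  [ - 88, - 78, - 71, -22.05,-13.15, - 4*sqrt( 3 ), sqrt( 3 )/3, 17/6,sqrt( 10), sqrt( 15), 3 * sqrt( 2 ),25*sqrt( 2)/8,8,21,81,  92 * sqrt( 11 )]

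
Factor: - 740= - 2^2*5^1 *37^1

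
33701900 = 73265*460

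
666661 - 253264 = 413397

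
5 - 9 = -4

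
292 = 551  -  259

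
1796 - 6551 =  - 4755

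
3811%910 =171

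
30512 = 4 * 7628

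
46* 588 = 27048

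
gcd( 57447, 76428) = 9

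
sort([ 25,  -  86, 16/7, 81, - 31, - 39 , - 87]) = [ -87 ,-86,- 39, - 31, 16/7,25,81]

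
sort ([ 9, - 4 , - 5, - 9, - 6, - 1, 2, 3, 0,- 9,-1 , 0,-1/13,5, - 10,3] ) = [- 10, - 9, - 9, - 6 ,-5, - 4, - 1, - 1, - 1/13, 0 , 0,2,3,3 , 5 , 9]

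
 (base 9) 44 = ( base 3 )1111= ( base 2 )101000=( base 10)40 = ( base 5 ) 130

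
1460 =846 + 614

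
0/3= 0 =0.00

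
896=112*8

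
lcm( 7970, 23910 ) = 23910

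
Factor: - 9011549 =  - 9011549^1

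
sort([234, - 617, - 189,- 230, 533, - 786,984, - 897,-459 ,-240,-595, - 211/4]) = [ - 897, - 786, - 617, - 595 , - 459, - 240, - 230,-189, - 211/4,  234, 533, 984 ]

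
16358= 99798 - 83440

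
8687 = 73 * 119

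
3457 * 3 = 10371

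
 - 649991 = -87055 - 562936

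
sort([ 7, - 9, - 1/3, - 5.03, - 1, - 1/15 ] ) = [ - 9, - 5.03 ,- 1, - 1/3, - 1/15,7]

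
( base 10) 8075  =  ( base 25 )cn0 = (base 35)6KP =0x1F8B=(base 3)102002002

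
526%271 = 255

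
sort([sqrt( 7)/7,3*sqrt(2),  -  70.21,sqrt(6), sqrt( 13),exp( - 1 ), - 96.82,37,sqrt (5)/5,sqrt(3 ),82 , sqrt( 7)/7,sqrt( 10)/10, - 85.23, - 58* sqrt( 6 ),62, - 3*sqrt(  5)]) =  [ - 58*sqrt(6 ),-96.82, - 85.23, - 70.21, - 3*sqrt( 5),  sqrt(10) /10,exp( - 1) , sqrt(7)/7,sqrt( 7)/7, sqrt (5)/5, sqrt (3),  sqrt( 6),sqrt( 13),3* sqrt( 2),37 , 62,82 ] 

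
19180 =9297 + 9883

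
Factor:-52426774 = -2^1*433^1*60539^1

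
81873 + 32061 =113934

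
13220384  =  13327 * 992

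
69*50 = 3450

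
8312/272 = 1039/34 = 30.56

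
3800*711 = 2701800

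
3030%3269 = 3030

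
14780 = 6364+8416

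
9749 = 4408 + 5341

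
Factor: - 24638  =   - 2^1*97^1*127^1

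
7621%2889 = 1843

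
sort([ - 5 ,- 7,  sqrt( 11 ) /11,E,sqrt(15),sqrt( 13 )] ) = [ - 7, - 5, sqrt ( 11)/11, E , sqrt( 13), sqrt( 15)]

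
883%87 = 13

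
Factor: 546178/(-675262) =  - 787/973 = - 7^( - 1)*139^ ( - 1) * 787^1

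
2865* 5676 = 16261740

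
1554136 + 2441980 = 3996116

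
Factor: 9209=9209^1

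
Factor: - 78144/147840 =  - 37/70= - 2^( - 1)*5^ ( - 1)*7^(-1)*37^1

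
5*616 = 3080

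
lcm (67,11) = 737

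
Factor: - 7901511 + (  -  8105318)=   -  37^1*331^1 * 1307^1 =- 16006829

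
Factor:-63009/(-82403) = 3^2*19^( - 1 )*  4337^(-1 ) *7001^1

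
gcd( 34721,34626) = 1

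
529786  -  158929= 370857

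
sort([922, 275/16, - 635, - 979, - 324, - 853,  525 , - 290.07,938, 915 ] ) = [  -  979, - 853, - 635, - 324, - 290.07,275/16,525, 915,922,938]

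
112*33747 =3779664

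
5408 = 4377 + 1031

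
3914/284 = 13 + 111/142 = 13.78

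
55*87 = 4785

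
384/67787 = 384/67787 = 0.01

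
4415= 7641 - 3226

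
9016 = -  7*(- 1288) 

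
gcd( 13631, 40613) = 1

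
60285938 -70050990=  - 9765052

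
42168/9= 14056/3  =  4685.33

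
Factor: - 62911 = - 53^1*1187^1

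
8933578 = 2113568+6820010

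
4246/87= 48  +  70/87 = 48.80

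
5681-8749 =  - 3068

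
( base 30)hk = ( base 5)4110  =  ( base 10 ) 530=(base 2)1000010010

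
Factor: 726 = 2^1*3^1*11^2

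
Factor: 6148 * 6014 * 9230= 341270684560= 2^4 * 5^1*  13^1*29^1 *31^1*53^1 * 71^1*97^1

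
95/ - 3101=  - 95/3101= -0.03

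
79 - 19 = 60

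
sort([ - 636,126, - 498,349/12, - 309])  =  [ - 636, - 498, - 309,349/12,126]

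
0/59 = 0= 0.00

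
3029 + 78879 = 81908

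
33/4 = 33/4 = 8.25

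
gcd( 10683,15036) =3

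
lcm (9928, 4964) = 9928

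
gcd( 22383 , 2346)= 3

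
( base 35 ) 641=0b1110101000011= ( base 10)7491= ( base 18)1523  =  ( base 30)89L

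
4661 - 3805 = 856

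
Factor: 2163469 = 7^1*11^1*  28097^1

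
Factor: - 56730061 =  - 29^1*61^1 * 32069^1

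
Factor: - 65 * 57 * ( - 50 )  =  185250 = 2^1 * 3^1*5^3  *  13^1*  19^1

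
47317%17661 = 11995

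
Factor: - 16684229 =-977^1*  17077^1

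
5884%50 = 34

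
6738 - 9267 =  - 2529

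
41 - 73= - 32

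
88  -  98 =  - 10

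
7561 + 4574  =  12135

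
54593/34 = 54593/34=   1605.68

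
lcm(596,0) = 0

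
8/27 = 8/27=   0.30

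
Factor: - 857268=-2^2*3^2*23813^1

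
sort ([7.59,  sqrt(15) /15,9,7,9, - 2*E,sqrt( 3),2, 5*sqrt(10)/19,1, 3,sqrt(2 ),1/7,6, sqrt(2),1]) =[-2*E,1/7,sqrt ( 15 ) /15,5*sqrt( 10)/19,1, 1,sqrt ( 2),sqrt(2), sqrt( 3 ),2,3,6 , 7, 7.59,9,9]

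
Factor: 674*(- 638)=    - 430012  =  - 2^2 * 11^1*29^1*337^1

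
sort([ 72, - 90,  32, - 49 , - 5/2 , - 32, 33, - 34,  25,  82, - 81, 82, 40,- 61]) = [- 90, - 81 , - 61, - 49, - 34, - 32 , - 5/2,25, 32, 33, 40, 72,82, 82]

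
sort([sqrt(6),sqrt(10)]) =[sqrt(6), sqrt( 10) ]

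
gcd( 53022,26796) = 6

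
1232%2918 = 1232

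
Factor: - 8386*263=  - 2^1*7^1*263^1*599^1 = - 2205518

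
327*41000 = 13407000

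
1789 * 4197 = 7508433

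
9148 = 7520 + 1628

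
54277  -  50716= 3561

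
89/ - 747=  - 1+658/747 = - 0.12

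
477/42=159/14=11.36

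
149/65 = 2+19/65 = 2.29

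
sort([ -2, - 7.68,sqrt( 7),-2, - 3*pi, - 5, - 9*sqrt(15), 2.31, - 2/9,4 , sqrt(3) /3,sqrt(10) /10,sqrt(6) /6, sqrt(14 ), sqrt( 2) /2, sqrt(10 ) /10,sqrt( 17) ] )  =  [ - 9*sqrt ( 15), - 3*pi, - 7.68, - 5, - 2, - 2 , - 2/9, sqrt( 10) /10, sqrt ( 10)/10,sqrt( 6) /6, sqrt(3 ) /3, sqrt( 2 )/2, 2.31,sqrt ( 7 ) , sqrt (14 ),4, sqrt(17 )]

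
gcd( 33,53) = 1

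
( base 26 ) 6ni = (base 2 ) 1001001000000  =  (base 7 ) 16423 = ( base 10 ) 4672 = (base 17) G2E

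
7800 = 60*130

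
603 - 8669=-8066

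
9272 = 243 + 9029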